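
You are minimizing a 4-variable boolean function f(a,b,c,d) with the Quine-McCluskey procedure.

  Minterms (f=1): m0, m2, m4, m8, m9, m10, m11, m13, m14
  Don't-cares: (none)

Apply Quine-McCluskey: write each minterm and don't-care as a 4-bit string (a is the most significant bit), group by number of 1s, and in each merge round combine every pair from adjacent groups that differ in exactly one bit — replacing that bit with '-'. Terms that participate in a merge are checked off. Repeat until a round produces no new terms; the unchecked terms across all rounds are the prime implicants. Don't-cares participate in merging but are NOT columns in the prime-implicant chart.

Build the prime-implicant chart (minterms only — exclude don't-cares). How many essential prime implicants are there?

5

Round 0: 0000✓ 0010✓ 0100✓ 1000✓ 1001✓ 1010✓ 1011✓ 1101✓ 1110✓
Round 1: -000✓ -010✓ 0-00 00-0✓ 1-01 1-10 10-0✓ 10-1✓ 100-✓ 101-✓
Round 2: -0-0 10--
PIs = {-0-0, 0-00, 1-01, 1-10, 10--}
Coverage chart:
  m0: -0-0,0-00
  m2: -0-0 ←essential
  m4: 0-00 ←essential
  m8: -0-0,10--
  m9: 1-01,10--
  m10: -0-0,1-10,10--
  m11: 10-- ←essential
  m13: 1-01 ←essential
  m14: 1-10 ←essential
Essential: -0-0, 0-00, 1-01, 1-10, 10--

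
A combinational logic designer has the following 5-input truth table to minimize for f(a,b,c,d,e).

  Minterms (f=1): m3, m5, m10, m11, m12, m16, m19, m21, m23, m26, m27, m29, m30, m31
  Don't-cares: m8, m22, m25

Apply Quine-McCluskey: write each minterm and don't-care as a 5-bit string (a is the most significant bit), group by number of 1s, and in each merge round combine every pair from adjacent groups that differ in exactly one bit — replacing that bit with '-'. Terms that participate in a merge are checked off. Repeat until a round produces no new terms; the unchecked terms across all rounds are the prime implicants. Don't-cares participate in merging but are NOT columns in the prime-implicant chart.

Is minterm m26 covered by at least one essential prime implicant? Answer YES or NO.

NO

size-2^0 implicants → 00011(✓)  00101(✓)  01000(✓)  01010(✓)  01011(✓)  01100(✓)  10000  10011(✓)  10101(✓)  10110(✓)  10111(✓)  11001(✓)  11010(✓)  11011(✓)  11101(✓)  11110(✓)  11111(✓)
size-2^1 implicants → -0011(✓)  -0101  -1010(✓)  -1011(✓)  0-011(✓)  01-00  010-0  0101-(✓)  1-011(✓)  1-101(✓)  1-110(✓)  1-111(✓)  10-11(✓)  101-1(✓)  1011-(✓)  11-01(✓)  11-10(✓)  11-11(✓)  110-1(✓)  1101-(✓)  111-1(✓)  1111-(✓)
size-2^2 implicants → --011  -101-  1--11  1-1-1  1-11-  11--1  11-1-
Unchecked terms (primes): --011, -0101, -101-, 01-00, 010-0, 1--11, 1-1-1, 1-11-, 10000, 11--1, 11-1-
Minterm coverage:
  m3 ⊆ --011 [E]
  m5 ⊆ -0101 [E]
  m10 ⊆ -101-,010-0
  m11 ⊆ --011,-101-
  m12 ⊆ 01-00 [E]
  m16 ⊆ 10000 [E]
  m19 ⊆ --011,1--11
  m21 ⊆ -0101,1-1-1
  m23 ⊆ 1--11,1-1-1,1-11-
  m26 ⊆ -101-,11-1-
  m27 ⊆ --011,-101-,1--11,11--1,11-1-
  m29 ⊆ 1-1-1,11--1
  m30 ⊆ 1-11-,11-1-
  m31 ⊆ 1--11,1-1-1,1-11-,11--1,11-1-
E = {--011, -0101, 01-00, 10000}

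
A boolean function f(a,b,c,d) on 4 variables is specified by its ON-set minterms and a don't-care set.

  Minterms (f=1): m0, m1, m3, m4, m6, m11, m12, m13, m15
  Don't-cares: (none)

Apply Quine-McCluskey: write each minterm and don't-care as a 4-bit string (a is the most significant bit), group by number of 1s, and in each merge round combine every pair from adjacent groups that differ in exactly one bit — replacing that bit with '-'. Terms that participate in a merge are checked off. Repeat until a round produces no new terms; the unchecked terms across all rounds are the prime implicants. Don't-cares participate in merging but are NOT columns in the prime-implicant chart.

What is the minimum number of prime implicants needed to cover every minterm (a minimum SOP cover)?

5

Round 0: 0000✓ 0001✓ 0011✓ 0100✓ 0110✓ 1011✓ 1100✓ 1101✓ 1111✓
Round 1: -011 -100 0-00 00-1 000- 01-0 1-11 11-1 110-
PIs = {-011, -100, 0-00, 00-1, 000-, 01-0, 1-11, 11-1, 110-}
Coverage chart:
  m0: 0-00,000-
  m1: 00-1,000-
  m3: -011,00-1
  m4: -100,0-00,01-0
  m6: 01-0 ←essential
  m11: -011,1-11
  m12: -100,110-
  m13: 11-1,110-
  m15: 1-11,11-1
Essential: 01-0
Petrick residual → -011, -100, 000-, 11-1
Min cover (5 terms): b'cd + bc'd' + a'b'c' + a'bd' + abd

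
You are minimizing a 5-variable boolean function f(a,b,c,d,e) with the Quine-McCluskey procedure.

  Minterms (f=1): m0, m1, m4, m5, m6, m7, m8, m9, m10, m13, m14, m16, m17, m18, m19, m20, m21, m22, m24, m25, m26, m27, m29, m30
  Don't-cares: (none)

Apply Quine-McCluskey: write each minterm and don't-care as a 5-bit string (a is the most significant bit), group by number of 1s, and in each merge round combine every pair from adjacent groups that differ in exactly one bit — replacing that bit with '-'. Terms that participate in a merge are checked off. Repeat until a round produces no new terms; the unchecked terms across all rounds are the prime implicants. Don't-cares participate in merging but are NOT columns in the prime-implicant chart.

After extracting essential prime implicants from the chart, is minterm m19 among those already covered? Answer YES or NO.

YES

size-2^0 implicants → 00000(✓)  00001(✓)  00100(✓)  00101(✓)  00110(✓)  00111(✓)  01000(✓)  01001(✓)  01010(✓)  01101(✓)  01110(✓)  10000(✓)  10001(✓)  10010(✓)  10011(✓)  10100(✓)  10101(✓)  10110(✓)  11000(✓)  11001(✓)  11010(✓)  11011(✓)  11101(✓)  11110(✓)
size-2^1 implicants → -0000(✓)  -0001(✓)  -0100(✓)  -0101(✓)  -0110(✓)  -1000(✓)  -1001(✓)  -1010(✓)  -1101(✓)  -1110(✓)  0-000(✓)  0-001(✓)  0-101(✓)  0-110(✓)  00-00(✓)  00-01(✓)  0000-(✓)  001-0(✓)  001-1(✓)  0010-(✓)  0011-(✓)  01-01(✓)  01-10(✓)  010-0(✓)  0100-(✓)  1-000(✓)  1-001(✓)  1-010(✓)  1-011(✓)  1-101(✓)  1-110(✓)  10-00(✓)  10-01(✓)  10-10(✓)  100-0(✓)  100-1(✓)  1000-(✓)  1001-(✓)  101-0(✓)  1010-(✓)  11-01(✓)  11-10(✓)  110-0(✓)  110-1(✓)  1100-(✓)  1101-(✓)
size-2^2 implicants → --000(✓)  --001(✓)  --101(✓)  --110  -0-00(✓)  -0-01(✓)  -000-(✓)  -01-0  -010-(✓)  -1-01(✓)  -1-10  -10-0  -100-(✓)  0--01(✓)  0-00-(✓)  00-0-(✓)  001--  1--01(✓)  1--10  1-0-0(✓)  1-0-1(✓)  1-00-(✓)  1-01-(✓)  10--0  10-0-(✓)  100--(✓)  110--(✓)
size-2^3 implicants → ---01  --00-  -0-0-  1-0--
Unchecked terms (primes): ---01, --00-, --110, -0-0-, -01-0, -1-10, -10-0, 001--, 1--10, 1-0--, 10--0
Minterm coverage:
  m0 ⊆ --00-,-0-0-
  m1 ⊆ ---01,--00-,-0-0-
  m4 ⊆ -0-0-,-01-0,001--
  m5 ⊆ ---01,-0-0-,001--
  m6 ⊆ --110,-01-0,001--
  m7 ⊆ 001-- [E]
  m8 ⊆ --00-,-10-0
  m9 ⊆ ---01,--00-
  m10 ⊆ -1-10,-10-0
  m13 ⊆ ---01 [E]
  m14 ⊆ --110,-1-10
  m16 ⊆ --00-,-0-0-,1-0--,10--0
  m17 ⊆ ---01,--00-,-0-0-,1-0--
  m18 ⊆ 1--10,1-0--,10--0
  m19 ⊆ 1-0-- [E]
  m20 ⊆ -0-0-,-01-0,10--0
  m21 ⊆ ---01,-0-0-
  m22 ⊆ --110,-01-0,1--10,10--0
  m24 ⊆ --00-,-10-0,1-0--
  m25 ⊆ ---01,--00-,1-0--
  m26 ⊆ -1-10,-10-0,1--10,1-0--
  m27 ⊆ 1-0-- [E]
  m29 ⊆ ---01 [E]
  m30 ⊆ --110,-1-10,1--10
E = {---01, 001--, 1-0--}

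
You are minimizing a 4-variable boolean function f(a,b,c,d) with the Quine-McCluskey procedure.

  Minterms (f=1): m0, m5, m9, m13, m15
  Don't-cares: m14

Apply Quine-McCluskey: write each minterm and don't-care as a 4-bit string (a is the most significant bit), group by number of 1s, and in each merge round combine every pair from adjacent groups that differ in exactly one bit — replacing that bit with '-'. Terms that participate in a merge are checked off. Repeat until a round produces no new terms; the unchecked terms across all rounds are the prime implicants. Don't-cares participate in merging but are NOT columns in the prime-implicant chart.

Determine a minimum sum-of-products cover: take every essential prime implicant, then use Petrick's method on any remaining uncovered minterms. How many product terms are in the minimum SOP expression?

[col 0] 0000, 0101*, 1001*, 1101*, 1110*, 1111*
[col 1] -101, 1-01, 11-1, 111-
Prime implicants: -101, 0000, 1-01, 11-1, 111-
PI chart (minterm → PIs covering it):
  0 | 0000  (sole → essential)
  5 | -101  (sole → essential)
  9 | 1-01  (sole → essential)
  13 | -101,1-01,11-1
  15 | 11-1,111-
Essential prime implicants: -101, 0000, 1-01
Petrick residual → 11-1
Minimum SOP uses 4 PIs: bc'd + a'b'c'd' + ac'd + abd

4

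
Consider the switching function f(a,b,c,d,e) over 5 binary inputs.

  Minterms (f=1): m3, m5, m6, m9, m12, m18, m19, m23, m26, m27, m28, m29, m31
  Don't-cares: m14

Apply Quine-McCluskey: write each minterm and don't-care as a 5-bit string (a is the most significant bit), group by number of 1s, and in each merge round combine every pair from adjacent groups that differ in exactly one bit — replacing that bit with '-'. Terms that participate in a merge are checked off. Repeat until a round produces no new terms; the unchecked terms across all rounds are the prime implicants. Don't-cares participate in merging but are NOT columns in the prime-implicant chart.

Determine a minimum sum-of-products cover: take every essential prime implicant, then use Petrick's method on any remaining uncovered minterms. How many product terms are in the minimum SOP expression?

Round 0: 00011✓ 00101 00110✓ 01001 01100✓ 01110✓ 10010✓ 10011✓ 10111✓ 11010✓ 11011✓ 11100✓ 11101✓ 11111✓
Round 1: -0011 -1100 0-110 011-0 1-010✓ 1-011✓ 1-111✓ 10-11✓ 1001-✓ 11-11✓ 1101-✓ 111-1 1110-
Round 2: 1--11 1-01-
PIs = {-0011, -1100, 0-110, 00101, 01001, 011-0, 1--11, 1-01-, 111-1, 1110-}
Coverage chart:
  m3: -0011 ←essential
  m5: 00101 ←essential
  m6: 0-110 ←essential
  m9: 01001 ←essential
  m12: -1100,011-0
  m18: 1-01- ←essential
  m19: -0011,1--11,1-01-
  m23: 1--11 ←essential
  m26: 1-01- ←essential
  m27: 1--11,1-01-
  m28: -1100,1110-
  m29: 111-1,1110-
  m31: 1--11,111-1
Essential: -0011, 0-110, 00101, 01001, 1--11, 1-01-
Petrick residual → -1100, 111-1
Min cover (8 terms): b'c'de + bcd'e' + a'cde' + a'b'cd'e + a'bc'd'e + ade + ac'd + abce

8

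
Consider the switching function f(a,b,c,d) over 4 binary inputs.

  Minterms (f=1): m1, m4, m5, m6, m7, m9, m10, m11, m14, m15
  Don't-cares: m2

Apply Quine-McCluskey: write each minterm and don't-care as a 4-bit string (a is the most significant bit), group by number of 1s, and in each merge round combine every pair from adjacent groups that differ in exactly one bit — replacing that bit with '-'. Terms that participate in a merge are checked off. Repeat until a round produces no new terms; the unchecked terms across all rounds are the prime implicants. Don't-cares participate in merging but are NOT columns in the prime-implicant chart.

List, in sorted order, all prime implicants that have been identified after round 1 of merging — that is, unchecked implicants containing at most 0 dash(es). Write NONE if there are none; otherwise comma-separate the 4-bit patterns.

[col 0] 0001*, 0010*, 0100*, 0101*, 0110*, 0111*, 1001*, 1010*, 1011*, 1110*, 1111*
[col 1] -001, -010*, -110*, -111*, 0-01, 0-10*, 01-0*, 01-1*, 010-*, 011-*, 1-10*, 1-11*, 10-1, 101-*, 111-*
[col 2] --10, -11-, 01--, 1-1-
Prime implicants: --10, -001, -11-, 0-01, 01--, 1-1-, 10-1

NONE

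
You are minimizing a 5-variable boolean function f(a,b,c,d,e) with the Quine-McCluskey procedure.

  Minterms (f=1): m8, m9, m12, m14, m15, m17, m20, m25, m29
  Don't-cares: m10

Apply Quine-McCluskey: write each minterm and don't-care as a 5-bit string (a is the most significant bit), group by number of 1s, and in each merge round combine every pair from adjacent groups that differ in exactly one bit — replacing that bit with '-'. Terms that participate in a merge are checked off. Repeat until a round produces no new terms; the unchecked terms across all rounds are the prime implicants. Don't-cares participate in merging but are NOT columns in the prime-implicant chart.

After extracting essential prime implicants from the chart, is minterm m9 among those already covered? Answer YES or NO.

Round 0: 01000✓ 01001✓ 01010✓ 01100✓ 01110✓ 01111✓ 10001✓ 10100 11001✓ 11101✓
Round 1: -1001 01-00✓ 01-10✓ 010-0✓ 0100- 011-0✓ 0111- 1-001 11-01
Round 2: 01--0
PIs = {-1001, 01--0, 0100-, 0111-, 1-001, 10100, 11-01}
Coverage chart:
  m8: 01--0,0100-
  m9: -1001,0100-
  m12: 01--0 ←essential
  m14: 01--0,0111-
  m15: 0111- ←essential
  m17: 1-001 ←essential
  m20: 10100 ←essential
  m25: -1001,1-001,11-01
  m29: 11-01 ←essential
Essential: 01--0, 0111-, 1-001, 10100, 11-01

NO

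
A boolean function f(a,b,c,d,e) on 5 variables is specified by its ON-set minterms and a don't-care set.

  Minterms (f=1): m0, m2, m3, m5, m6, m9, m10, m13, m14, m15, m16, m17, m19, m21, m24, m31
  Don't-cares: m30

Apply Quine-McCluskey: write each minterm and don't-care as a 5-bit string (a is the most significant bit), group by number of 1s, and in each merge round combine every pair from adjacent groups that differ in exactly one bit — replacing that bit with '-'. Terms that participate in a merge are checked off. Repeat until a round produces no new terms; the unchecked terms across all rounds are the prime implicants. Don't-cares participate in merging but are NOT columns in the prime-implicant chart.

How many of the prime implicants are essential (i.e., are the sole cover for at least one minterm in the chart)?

[col 0] 00000*, 00010*, 00011*, 00101*, 00110*, 01001*, 01010*, 01101*, 01110*, 01111*, 10000*, 10001*, 10011*, 10101*, 11000*, 11110*, 11111*
[col 1] -0000, -0011, -0101, -1110*, -1111*, 0-010*, 0-101, 0-110*, 00-10*, 000-0, 0001-, 01-01, 01-10*, 011-1, 0111-*, 1-000, 10-01, 100-1, 1000-, 1111-*
[col 2] -111-, 0--10
Prime implicants: -0000, -0011, -0101, -111-, 0--10, 0-101, 000-0, 0001-, 01-01, 011-1, 1-000, 10-01, 100-1, 1000-
PI chart (minterm → PIs covering it):
  0 | -0000,000-0
  2 | 0--10,000-0,0001-
  3 | -0011,0001-
  5 | -0101,0-101
  6 | 0--10  (sole → essential)
  9 | 01-01  (sole → essential)
  10 | 0--10  (sole → essential)
  13 | 0-101,01-01,011-1
  14 | -111-,0--10
  15 | -111-,011-1
  16 | -0000,1-000,1000-
  17 | 10-01,100-1,1000-
  19 | -0011,100-1
  21 | -0101,10-01
  24 | 1-000  (sole → essential)
  31 | -111-  (sole → essential)
Essential prime implicants: -111-, 0--10, 01-01, 1-000

4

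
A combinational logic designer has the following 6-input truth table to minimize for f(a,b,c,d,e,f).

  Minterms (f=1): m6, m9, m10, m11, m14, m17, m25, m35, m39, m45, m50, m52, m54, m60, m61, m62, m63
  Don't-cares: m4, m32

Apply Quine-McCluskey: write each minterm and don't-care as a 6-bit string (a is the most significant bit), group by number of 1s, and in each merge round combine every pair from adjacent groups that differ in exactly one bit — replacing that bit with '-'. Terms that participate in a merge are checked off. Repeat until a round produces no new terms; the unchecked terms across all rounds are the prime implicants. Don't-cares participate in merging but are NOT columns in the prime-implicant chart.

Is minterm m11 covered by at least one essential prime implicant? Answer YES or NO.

size-2^0 implicants → 000100(✓)  000110(✓)  001001(✓)  001010(✓)  001011(✓)  001110(✓)  010001(✓)  011001(✓)  100000  100011(✓)  100111(✓)  101101(✓)  110010(✓)  110100(✓)  110110(✓)  111100(✓)  111101(✓)  111110(✓)  111111(✓)
size-2^1 implicants → 0-1001  00-110  0001-0  001-10  0010-1  00101-  01-001  1-1101  100-11  11-100(✓)  11-110(✓)  110-10  1101-0(✓)  1111-0(✓)  1111-1(✓)  11110-(✓)  11111-(✓)
size-2^2 implicants → 11-1-0  1111--
Unchecked terms (primes): 0-1001, 00-110, 0001-0, 001-10, 0010-1, 00101-, 01-001, 1-1101, 100-11, 100000, 11-1-0, 110-10, 1111--
Minterm coverage:
  m6 ⊆ 00-110,0001-0
  m9 ⊆ 0-1001,0010-1
  m10 ⊆ 001-10,00101-
  m11 ⊆ 0010-1,00101-
  m14 ⊆ 00-110,001-10
  m17 ⊆ 01-001 [E]
  m25 ⊆ 0-1001,01-001
  m35 ⊆ 100-11 [E]
  m39 ⊆ 100-11 [E]
  m45 ⊆ 1-1101 [E]
  m50 ⊆ 110-10 [E]
  m52 ⊆ 11-1-0 [E]
  m54 ⊆ 11-1-0,110-10
  m60 ⊆ 11-1-0,1111--
  m61 ⊆ 1-1101,1111--
  m62 ⊆ 11-1-0,1111--
  m63 ⊆ 1111-- [E]
E = {01-001, 1-1101, 100-11, 11-1-0, 110-10, 1111--}

NO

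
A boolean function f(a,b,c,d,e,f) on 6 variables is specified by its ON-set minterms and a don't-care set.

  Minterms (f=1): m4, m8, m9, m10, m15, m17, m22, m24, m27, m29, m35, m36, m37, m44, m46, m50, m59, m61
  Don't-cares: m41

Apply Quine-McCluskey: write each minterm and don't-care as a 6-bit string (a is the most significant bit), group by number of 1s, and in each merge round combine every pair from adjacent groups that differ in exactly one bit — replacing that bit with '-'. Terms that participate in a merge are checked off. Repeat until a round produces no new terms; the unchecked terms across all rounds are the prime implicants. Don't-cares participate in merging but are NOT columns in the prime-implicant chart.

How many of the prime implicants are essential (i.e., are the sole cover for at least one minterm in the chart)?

[col 0] 000100*, 001000*, 001001*, 001010*, 001111, 010001, 010110, 011000*, 011011*, 011101*, 100011, 100100*, 100101*, 101001*, 101100*, 101110*, 110010, 111011*, 111101*
[col 1] -00100, -01001, -11011, -11101, 0-1000, 0010-0, 00100-, 10-100, 10010-, 1011-0
Prime implicants: -00100, -01001, -11011, -11101, 0-1000, 0010-0, 00100-, 001111, 010001, 010110, 10-100, 100011, 10010-, 1011-0, 110010
PI chart (minterm → PIs covering it):
  4 | -00100  (sole → essential)
  8 | 0-1000,0010-0,00100-
  9 | -01001,00100-
  10 | 0010-0  (sole → essential)
  15 | 001111  (sole → essential)
  17 | 010001  (sole → essential)
  22 | 010110  (sole → essential)
  24 | 0-1000  (sole → essential)
  27 | -11011  (sole → essential)
  29 | -11101  (sole → essential)
  35 | 100011  (sole → essential)
  36 | -00100,10-100,10010-
  37 | 10010-  (sole → essential)
  44 | 10-100,1011-0
  46 | 1011-0  (sole → essential)
  50 | 110010  (sole → essential)
  59 | -11011  (sole → essential)
  61 | -11101  (sole → essential)
Essential prime implicants: -00100, -11011, -11101, 0-1000, 0010-0, 001111, 010001, 010110, 100011, 10010-, 1011-0, 110010

12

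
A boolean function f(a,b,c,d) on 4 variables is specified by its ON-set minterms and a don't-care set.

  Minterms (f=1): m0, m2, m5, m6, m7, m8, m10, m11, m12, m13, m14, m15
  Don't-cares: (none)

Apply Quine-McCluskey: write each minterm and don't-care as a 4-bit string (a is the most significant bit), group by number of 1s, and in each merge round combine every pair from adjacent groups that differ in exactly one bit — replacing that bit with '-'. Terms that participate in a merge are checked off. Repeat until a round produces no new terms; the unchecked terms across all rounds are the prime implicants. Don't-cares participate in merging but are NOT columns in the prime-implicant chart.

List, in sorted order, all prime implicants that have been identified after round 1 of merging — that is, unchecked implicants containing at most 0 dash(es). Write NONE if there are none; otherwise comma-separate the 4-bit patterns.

size-2^0 implicants → 0000(✓)  0010(✓)  0101(✓)  0110(✓)  0111(✓)  1000(✓)  1010(✓)  1011(✓)  1100(✓)  1101(✓)  1110(✓)  1111(✓)
size-2^1 implicants → -000(✓)  -010(✓)  -101(✓)  -110(✓)  -111(✓)  0-10(✓)  00-0(✓)  01-1(✓)  011-(✓)  1-00(✓)  1-10(✓)  1-11(✓)  10-0(✓)  101-(✓)  11-0(✓)  11-1(✓)  110-(✓)  111-(✓)
size-2^2 implicants → --10  -0-0  -1-1  -11-  1--0  1-1-  11--
Unchecked terms (primes): --10, -0-0, -1-1, -11-, 1--0, 1-1-, 11--

NONE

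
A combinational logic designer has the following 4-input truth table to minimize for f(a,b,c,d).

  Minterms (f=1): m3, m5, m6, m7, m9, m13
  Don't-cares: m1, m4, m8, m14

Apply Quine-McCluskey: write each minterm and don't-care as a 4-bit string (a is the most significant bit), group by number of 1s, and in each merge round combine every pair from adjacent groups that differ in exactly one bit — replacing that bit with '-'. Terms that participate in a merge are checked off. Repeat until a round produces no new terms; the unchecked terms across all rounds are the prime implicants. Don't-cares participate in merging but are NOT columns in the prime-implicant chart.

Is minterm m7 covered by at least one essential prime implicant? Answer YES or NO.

YES

[col 0] 0001*, 0011*, 0100*, 0101*, 0110*, 0111*, 1000*, 1001*, 1101*, 1110*
[col 1] -001*, -101*, -110, 0-01*, 0-11*, 00-1*, 01-0*, 01-1*, 010-*, 011-*, 1-01*, 100-
[col 2] --01, 0--1, 01--
Prime implicants: --01, -110, 0--1, 01--, 100-
PI chart (minterm → PIs covering it):
  3 | 0--1  (sole → essential)
  5 | --01,0--1,01--
  6 | -110,01--
  7 | 0--1,01--
  9 | --01,100-
  13 | --01  (sole → essential)
Essential prime implicants: --01, 0--1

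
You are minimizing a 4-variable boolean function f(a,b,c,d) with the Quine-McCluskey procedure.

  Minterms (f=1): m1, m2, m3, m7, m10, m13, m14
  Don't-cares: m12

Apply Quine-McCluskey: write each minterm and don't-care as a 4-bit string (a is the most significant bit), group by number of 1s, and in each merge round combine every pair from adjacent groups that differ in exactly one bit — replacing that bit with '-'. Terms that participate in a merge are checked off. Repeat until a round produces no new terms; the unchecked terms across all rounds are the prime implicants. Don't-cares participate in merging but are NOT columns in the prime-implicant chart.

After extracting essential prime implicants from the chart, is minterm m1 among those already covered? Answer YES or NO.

[col 0] 0001*, 0010*, 0011*, 0111*, 1010*, 1100*, 1101*, 1110*
[col 1] -010, 0-11, 00-1, 001-, 1-10, 11-0, 110-
Prime implicants: -010, 0-11, 00-1, 001-, 1-10, 11-0, 110-
PI chart (minterm → PIs covering it):
  1 | 00-1  (sole → essential)
  2 | -010,001-
  3 | 0-11,00-1,001-
  7 | 0-11  (sole → essential)
  10 | -010,1-10
  13 | 110-  (sole → essential)
  14 | 1-10,11-0
Essential prime implicants: 0-11, 00-1, 110-

YES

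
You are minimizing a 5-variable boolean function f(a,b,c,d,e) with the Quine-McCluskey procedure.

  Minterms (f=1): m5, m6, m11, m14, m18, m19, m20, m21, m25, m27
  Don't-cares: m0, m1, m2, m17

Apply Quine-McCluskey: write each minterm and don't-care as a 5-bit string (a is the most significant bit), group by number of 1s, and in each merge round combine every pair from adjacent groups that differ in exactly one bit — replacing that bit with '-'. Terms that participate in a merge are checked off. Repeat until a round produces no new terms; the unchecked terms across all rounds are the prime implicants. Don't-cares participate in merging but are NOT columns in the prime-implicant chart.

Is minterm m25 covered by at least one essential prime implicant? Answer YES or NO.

Round 0: 00000✓ 00001✓ 00010✓ 00101✓ 00110✓ 01011✓ 01110✓ 10001✓ 10010✓ 10011✓ 10100✓ 10101✓ 11001✓ 11011✓
Round 1: -0001✓ -0010 -0101✓ -1011 0-110 00-01✓ 00-10 000-0 0000- 1-001✓ 1-011✓ 10-01✓ 100-1✓ 1001- 1010- 110-1✓
Round 2: -0-01 1-0-1
PIs = {-0-01, -0010, -1011, 0-110, 00-10, 000-0, 0000-, 1-0-1, 1001-, 1010-}
Coverage chart:
  m5: -0-01 ←essential
  m6: 0-110,00-10
  m11: -1011 ←essential
  m14: 0-110 ←essential
  m18: -0010,1001-
  m19: 1-0-1,1001-
  m20: 1010- ←essential
  m21: -0-01,1010-
  m25: 1-0-1 ←essential
  m27: -1011,1-0-1
Essential: -0-01, -1011, 0-110, 1-0-1, 1010-

YES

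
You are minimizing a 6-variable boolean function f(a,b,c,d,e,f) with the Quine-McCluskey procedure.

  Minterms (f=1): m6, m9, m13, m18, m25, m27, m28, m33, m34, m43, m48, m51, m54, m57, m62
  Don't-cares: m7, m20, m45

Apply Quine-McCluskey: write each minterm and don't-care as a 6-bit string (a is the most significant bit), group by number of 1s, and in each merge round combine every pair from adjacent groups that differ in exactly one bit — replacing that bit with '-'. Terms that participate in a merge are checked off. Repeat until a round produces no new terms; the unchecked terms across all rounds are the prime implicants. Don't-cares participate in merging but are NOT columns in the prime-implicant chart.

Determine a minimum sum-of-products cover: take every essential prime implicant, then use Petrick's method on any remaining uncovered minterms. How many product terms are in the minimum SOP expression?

12

size-2^0 implicants → 000110(✓)  000111(✓)  001001(✓)  001101(✓)  010010  010100(✓)  011001(✓)  011011(✓)  011100(✓)  100001  100010  101011  101101(✓)  110000  110011  110110(✓)  111001(✓)  111110(✓)
size-2^1 implicants → -01101  -11001  0-1001  00011-  001-01  01-100  0110-1  11-110
Unchecked terms (primes): -01101, -11001, 0-1001, 00011-, 001-01, 01-100, 010010, 0110-1, 100001, 100010, 101011, 11-110, 110000, 110011
Minterm coverage:
  m6 ⊆ 00011- [E]
  m9 ⊆ 0-1001,001-01
  m13 ⊆ -01101,001-01
  m18 ⊆ 010010 [E]
  m25 ⊆ -11001,0-1001,0110-1
  m27 ⊆ 0110-1 [E]
  m28 ⊆ 01-100 [E]
  m33 ⊆ 100001 [E]
  m34 ⊆ 100010 [E]
  m43 ⊆ 101011 [E]
  m48 ⊆ 110000 [E]
  m51 ⊆ 110011 [E]
  m54 ⊆ 11-110 [E]
  m57 ⊆ -11001 [E]
  m62 ⊆ 11-110 [E]
E = {-11001, 00011-, 01-100, 010010, 0110-1, 100001, 100010, 101011, 11-110, 110000, 110011}
Petrick residual → 001-01
Cover = bcd'e'f + a'b'c'de + a'b'ce'f + a'bde'f' + a'bc'd'ef' + a'bcd'f + ab'c'd'e'f + ab'c'd'ef' + ab'cd'ef + abdef' + abc'd'e'f' + abc'd'ef  |cover|=12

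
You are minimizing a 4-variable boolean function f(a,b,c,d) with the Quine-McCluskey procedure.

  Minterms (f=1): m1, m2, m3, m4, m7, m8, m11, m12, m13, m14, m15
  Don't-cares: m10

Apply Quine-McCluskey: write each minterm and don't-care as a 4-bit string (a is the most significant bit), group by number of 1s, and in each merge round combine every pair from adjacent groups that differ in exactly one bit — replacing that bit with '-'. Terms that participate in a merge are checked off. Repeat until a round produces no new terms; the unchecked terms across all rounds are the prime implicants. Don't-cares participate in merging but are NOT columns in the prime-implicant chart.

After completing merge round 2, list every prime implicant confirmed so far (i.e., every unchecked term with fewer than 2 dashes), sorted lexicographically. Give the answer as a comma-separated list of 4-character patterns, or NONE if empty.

size-2^0 implicants → 0001(✓)  0010(✓)  0011(✓)  0100(✓)  0111(✓)  1000(✓)  1010(✓)  1011(✓)  1100(✓)  1101(✓)  1110(✓)  1111(✓)
size-2^1 implicants → -010(✓)  -011(✓)  -100  -111(✓)  0-11(✓)  00-1  001-(✓)  1-00(✓)  1-10(✓)  1-11(✓)  10-0(✓)  101-(✓)  11-0(✓)  11-1(✓)  110-(✓)  111-(✓)
size-2^2 implicants → --11  -01-  1--0  1-1-  11--
Unchecked terms (primes): --11, -01-, -100, 00-1, 1--0, 1-1-, 11--

-100, 00-1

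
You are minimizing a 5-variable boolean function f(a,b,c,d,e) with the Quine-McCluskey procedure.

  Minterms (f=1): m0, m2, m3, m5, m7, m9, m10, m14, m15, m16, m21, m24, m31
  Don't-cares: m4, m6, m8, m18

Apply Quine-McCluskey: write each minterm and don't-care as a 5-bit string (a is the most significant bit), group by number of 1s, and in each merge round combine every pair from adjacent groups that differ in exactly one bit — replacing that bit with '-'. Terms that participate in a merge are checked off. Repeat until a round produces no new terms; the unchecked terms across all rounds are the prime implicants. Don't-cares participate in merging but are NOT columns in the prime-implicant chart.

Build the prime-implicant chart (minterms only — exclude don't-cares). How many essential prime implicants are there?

[col 0] 00000*, 00010*, 00011*, 00100*, 00101*, 00110*, 00111*, 01000*, 01001*, 01010*, 01110*, 01111*, 10000*, 10010*, 10101*, 11000*, 11111*
[col 1] -0000*, -0010*, -0101, -1000*, -1111, 0-000*, 0-010*, 0-110*, 0-111*, 00-00*, 00-10*, 00-11*, 000-0*, 0001-*, 001-0*, 001-1*, 0010-*, 0011-*, 01-10*, 010-0*, 0100-, 0111-*, 1-000*, 100-0*
[col 2] --000, -00-0, 0--10, 0-0-0, 0-11-, 00--0, 00-1-, 001--
Prime implicants: --000, -00-0, -0101, -1111, 0--10, 0-0-0, 0-11-, 00--0, 00-1-, 001--, 0100-
PI chart (minterm → PIs covering it):
  0 | --000,-00-0,0-0-0,00--0
  2 | -00-0,0--10,0-0-0,00--0,00-1-
  3 | 00-1-  (sole → essential)
  5 | -0101,001--
  7 | 0-11-,00-1-,001--
  9 | 0100-  (sole → essential)
  10 | 0--10,0-0-0
  14 | 0--10,0-11-
  15 | -1111,0-11-
  16 | --000,-00-0
  21 | -0101  (sole → essential)
  24 | --000  (sole → essential)
  31 | -1111  (sole → essential)
Essential prime implicants: --000, -0101, -1111, 00-1-, 0100-

5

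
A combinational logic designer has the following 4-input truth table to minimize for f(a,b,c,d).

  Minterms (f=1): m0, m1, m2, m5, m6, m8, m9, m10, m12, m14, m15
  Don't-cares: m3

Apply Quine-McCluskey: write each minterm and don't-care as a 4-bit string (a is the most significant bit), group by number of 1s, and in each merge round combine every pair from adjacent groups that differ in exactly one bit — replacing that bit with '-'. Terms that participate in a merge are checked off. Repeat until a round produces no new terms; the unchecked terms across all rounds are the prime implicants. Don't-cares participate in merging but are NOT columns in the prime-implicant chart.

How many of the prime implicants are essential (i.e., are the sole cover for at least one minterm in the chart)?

5

[col 0] 0000*, 0001*, 0010*, 0011*, 0101*, 0110*, 1000*, 1001*, 1010*, 1100*, 1110*, 1111*
[col 1] -000*, -001*, -010*, -110*, 0-01, 0-10*, 00-0*, 00-1*, 000-*, 001-*, 1-00*, 1-10*, 10-0*, 100-*, 11-0*, 111-
[col 2] --10, -0-0, -00-, 00--, 1--0
Prime implicants: --10, -0-0, -00-, 0-01, 00--, 1--0, 111-
PI chart (minterm → PIs covering it):
  0 | -0-0,-00-,00--
  1 | -00-,0-01,00--
  2 | --10,-0-0,00--
  5 | 0-01  (sole → essential)
  6 | --10  (sole → essential)
  8 | -0-0,-00-,1--0
  9 | -00-  (sole → essential)
  10 | --10,-0-0,1--0
  12 | 1--0  (sole → essential)
  14 | --10,1--0,111-
  15 | 111-  (sole → essential)
Essential prime implicants: --10, -00-, 0-01, 1--0, 111-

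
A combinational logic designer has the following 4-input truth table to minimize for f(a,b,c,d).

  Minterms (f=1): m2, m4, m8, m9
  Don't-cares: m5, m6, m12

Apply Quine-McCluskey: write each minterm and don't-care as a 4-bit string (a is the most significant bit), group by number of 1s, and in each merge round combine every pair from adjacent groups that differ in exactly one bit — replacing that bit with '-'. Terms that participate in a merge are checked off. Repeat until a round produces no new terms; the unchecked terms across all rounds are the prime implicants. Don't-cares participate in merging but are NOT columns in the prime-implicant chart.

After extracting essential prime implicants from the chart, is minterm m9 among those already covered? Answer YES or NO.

[col 0] 0010*, 0100*, 0101*, 0110*, 1000*, 1001*, 1100*
[col 1] -100, 0-10, 01-0, 010-, 1-00, 100-
Prime implicants: -100, 0-10, 01-0, 010-, 1-00, 100-
PI chart (minterm → PIs covering it):
  2 | 0-10  (sole → essential)
  4 | -100,01-0,010-
  8 | 1-00,100-
  9 | 100-  (sole → essential)
Essential prime implicants: 0-10, 100-

YES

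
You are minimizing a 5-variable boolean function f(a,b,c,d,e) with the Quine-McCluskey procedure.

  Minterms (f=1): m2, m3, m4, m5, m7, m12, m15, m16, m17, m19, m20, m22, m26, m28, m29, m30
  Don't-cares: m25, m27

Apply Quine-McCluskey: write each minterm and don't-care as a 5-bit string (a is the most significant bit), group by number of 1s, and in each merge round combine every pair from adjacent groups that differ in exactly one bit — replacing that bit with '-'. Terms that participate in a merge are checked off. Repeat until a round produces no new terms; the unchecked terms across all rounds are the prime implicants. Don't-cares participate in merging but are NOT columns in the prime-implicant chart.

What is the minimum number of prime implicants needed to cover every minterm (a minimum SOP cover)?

9

size-2^0 implicants → 00010(✓)  00011(✓)  00100(✓)  00101(✓)  00111(✓)  01100(✓)  01111(✓)  10000(✓)  10001(✓)  10011(✓)  10100(✓)  10110(✓)  11001(✓)  11010(✓)  11011(✓)  11100(✓)  11101(✓)  11110(✓)
size-2^1 implicants → -0011  -0100(✓)  -1100(✓)  0-100(✓)  0-111  00-11  0001-  001-1  0010-  1-001(✓)  1-011(✓)  1-100(✓)  1-110(✓)  10-00  100-1(✓)  1000-  101-0(✓)  11-01  11-10  110-1(✓)  1101-  111-0(✓)  1110-
size-2^2 implicants → --100  1-0-1  1-1-0
Unchecked terms (primes): --100, -0011, 0-111, 00-11, 0001-, 001-1, 0010-, 1-0-1, 1-1-0, 10-00, 1000-, 11-01, 11-10, 1101-, 1110-
Minterm coverage:
  m2 ⊆ 0001- [E]
  m3 ⊆ -0011,00-11,0001-
  m4 ⊆ --100,0010-
  m5 ⊆ 001-1,0010-
  m7 ⊆ 0-111,00-11,001-1
  m12 ⊆ --100 [E]
  m15 ⊆ 0-111 [E]
  m16 ⊆ 10-00,1000-
  m17 ⊆ 1-0-1,1000-
  m19 ⊆ -0011,1-0-1
  m20 ⊆ --100,1-1-0,10-00
  m22 ⊆ 1-1-0 [E]
  m26 ⊆ 11-10,1101-
  m28 ⊆ --100,1-1-0,1110-
  m29 ⊆ 11-01,1110-
  m30 ⊆ 1-1-0,11-10
E = {--100, 0-111, 0001-, 1-1-0}
Petrick residual → -0011, 001-1, 1000-, 11-01, 11-10
Cover = cd'e' + b'c'de + a'cde + a'b'c'd + a'b'ce + ace' + ab'c'd' + abd'e + abde'  |cover|=9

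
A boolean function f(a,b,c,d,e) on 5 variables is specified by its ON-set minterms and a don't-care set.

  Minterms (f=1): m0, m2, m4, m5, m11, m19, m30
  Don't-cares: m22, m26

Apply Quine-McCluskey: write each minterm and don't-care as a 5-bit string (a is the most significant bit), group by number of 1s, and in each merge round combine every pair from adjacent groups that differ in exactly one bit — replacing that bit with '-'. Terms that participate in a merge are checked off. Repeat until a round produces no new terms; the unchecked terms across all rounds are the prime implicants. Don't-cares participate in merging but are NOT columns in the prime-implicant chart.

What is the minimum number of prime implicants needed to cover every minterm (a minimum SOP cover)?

size-2^0 implicants → 00000(✓)  00010(✓)  00100(✓)  00101(✓)  01011  10011  10110(✓)  11010(✓)  11110(✓)
size-2^1 implicants → 00-00  000-0  0010-  1-110  11-10
Unchecked terms (primes): 00-00, 000-0, 0010-, 01011, 1-110, 10011, 11-10
Minterm coverage:
  m0 ⊆ 00-00,000-0
  m2 ⊆ 000-0 [E]
  m4 ⊆ 00-00,0010-
  m5 ⊆ 0010- [E]
  m11 ⊆ 01011 [E]
  m19 ⊆ 10011 [E]
  m30 ⊆ 1-110,11-10
E = {000-0, 0010-, 01011, 10011}
Petrick residual → 1-110
Cover = a'b'c'e' + a'b'cd' + a'bc'de + acde' + ab'c'de  |cover|=5

5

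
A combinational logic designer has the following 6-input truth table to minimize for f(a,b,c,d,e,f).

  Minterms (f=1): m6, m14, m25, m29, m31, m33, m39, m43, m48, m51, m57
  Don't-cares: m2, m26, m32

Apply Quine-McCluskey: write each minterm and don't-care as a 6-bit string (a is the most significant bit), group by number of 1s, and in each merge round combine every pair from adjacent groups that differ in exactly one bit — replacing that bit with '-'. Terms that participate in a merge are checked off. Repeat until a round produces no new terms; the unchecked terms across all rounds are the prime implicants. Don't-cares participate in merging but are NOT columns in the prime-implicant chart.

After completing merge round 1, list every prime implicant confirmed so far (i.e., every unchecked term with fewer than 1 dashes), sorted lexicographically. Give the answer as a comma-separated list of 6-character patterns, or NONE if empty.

011010, 100111, 101011, 110011

size-2^0 implicants → 000010(✓)  000110(✓)  001110(✓)  011001(✓)  011010  011101(✓)  011111(✓)  100000(✓)  100001(✓)  100111  101011  110000(✓)  110011  111001(✓)
size-2^1 implicants → -11001  00-110  000-10  011-01  0111-1  1-0000  10000-
Unchecked terms (primes): -11001, 00-110, 000-10, 011-01, 011010, 0111-1, 1-0000, 10000-, 100111, 101011, 110011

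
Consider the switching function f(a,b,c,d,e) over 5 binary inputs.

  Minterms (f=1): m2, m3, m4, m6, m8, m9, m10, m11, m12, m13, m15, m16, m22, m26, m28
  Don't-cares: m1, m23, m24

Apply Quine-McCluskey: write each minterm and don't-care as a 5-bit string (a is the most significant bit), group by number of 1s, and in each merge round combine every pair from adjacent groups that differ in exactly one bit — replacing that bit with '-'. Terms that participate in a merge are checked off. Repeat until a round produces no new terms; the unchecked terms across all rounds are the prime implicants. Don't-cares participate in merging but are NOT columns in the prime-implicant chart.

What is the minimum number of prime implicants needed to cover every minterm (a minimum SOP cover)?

Round 0: 00001✓ 00010✓ 00011✓ 00100✓ 00110✓ 01000✓ 01001✓ 01010✓ 01011✓ 01100✓ 01101✓ 01111✓ 10000✓ 10110✓ 10111✓ 11000✓ 11010✓ 11100✓
Round 1: -0110 -1000✓ -1010✓ -1100✓ 0-001✓ 0-010✓ 0-011✓ 0-100 00-10 000-1✓ 0001-✓ 001-0 01-00✓ 01-01✓ 01-11✓ 010-0✓ 010-1✓ 0100-✓ 0101-✓ 011-1✓ 0110-✓ 1-000 1011- 11-00✓ 110-0✓
Round 2: -1-00 -10-0 0-0-1 0-01- 01--1 01-0- 010--
PIs = {-0110, -1-00, -10-0, 0-0-1, 0-01-, 0-100, 00-10, 001-0, 01--1, 01-0-, 010--, 1-000, 1011-}
Coverage chart:
  m2: 0-01-,00-10
  m3: 0-0-1,0-01-
  m4: 0-100,001-0
  m6: -0110,00-10,001-0
  m8: -1-00,-10-0,01-0-,010--
  m9: 0-0-1,01--1,01-0-,010--
  m10: -10-0,0-01-,010--
  m11: 0-0-1,0-01-,01--1,010--
  m12: -1-00,0-100,01-0-
  m13: 01--1,01-0-
  m15: 01--1 ←essential
  m16: 1-000 ←essential
  m22: -0110,1011-
  m26: -10-0 ←essential
  m28: -1-00 ←essential
Essential: -1-00, -10-0, 01--1, 1-000
Petrick residual → -0110, 0-01-, 0-100
Min cover (7 terms): b'cde' + bd'e' + bc'e' + a'c'd + a'cd'e' + a'be + ac'd'e'

7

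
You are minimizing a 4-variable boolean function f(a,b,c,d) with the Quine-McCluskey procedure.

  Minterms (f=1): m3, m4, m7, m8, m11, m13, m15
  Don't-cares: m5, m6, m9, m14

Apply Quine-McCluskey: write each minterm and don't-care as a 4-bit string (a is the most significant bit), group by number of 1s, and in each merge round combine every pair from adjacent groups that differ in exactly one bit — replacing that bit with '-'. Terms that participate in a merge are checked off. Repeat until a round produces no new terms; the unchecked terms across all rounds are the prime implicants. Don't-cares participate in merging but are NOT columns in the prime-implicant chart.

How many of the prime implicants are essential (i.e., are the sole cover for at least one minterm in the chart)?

[col 0] 0011*, 0100*, 0101*, 0110*, 0111*, 1000*, 1001*, 1011*, 1101*, 1110*, 1111*
[col 1] -011*, -101*, -110*, -111*, 0-11*, 01-0*, 01-1*, 010-*, 011-*, 1-01*, 1-11*, 10-1*, 100-, 11-1*, 111-*
[col 2] --11, -1-1, -11-, 01--, 1--1
Prime implicants: --11, -1-1, -11-, 01--, 1--1, 100-
PI chart (minterm → PIs covering it):
  3 | --11  (sole → essential)
  4 | 01--  (sole → essential)
  7 | --11,-1-1,-11-,01--
  8 | 100-  (sole → essential)
  11 | --11,1--1
  13 | -1-1,1--1
  15 | --11,-1-1,-11-,1--1
Essential prime implicants: --11, 01--, 100-

3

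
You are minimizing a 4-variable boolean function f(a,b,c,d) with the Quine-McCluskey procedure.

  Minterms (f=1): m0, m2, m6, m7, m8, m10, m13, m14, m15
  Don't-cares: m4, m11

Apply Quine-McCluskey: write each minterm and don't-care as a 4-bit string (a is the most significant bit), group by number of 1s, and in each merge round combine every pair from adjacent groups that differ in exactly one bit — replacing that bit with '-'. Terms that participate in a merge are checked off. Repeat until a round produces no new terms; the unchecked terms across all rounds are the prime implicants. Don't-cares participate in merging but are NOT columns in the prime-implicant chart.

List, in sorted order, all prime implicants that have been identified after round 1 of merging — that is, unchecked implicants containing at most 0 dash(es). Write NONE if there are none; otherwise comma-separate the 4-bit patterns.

NONE

Round 0: 0000✓ 0010✓ 0100✓ 0110✓ 0111✓ 1000✓ 1010✓ 1011✓ 1101✓ 1110✓ 1111✓
Round 1: -000✓ -010✓ -110✓ -111✓ 0-00✓ 0-10✓ 00-0✓ 01-0✓ 011-✓ 1-10✓ 1-11✓ 10-0✓ 101-✓ 11-1 111-✓
Round 2: --10 -0-0 -11- 0--0 1-1-
PIs = {--10, -0-0, -11-, 0--0, 1-1-, 11-1}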